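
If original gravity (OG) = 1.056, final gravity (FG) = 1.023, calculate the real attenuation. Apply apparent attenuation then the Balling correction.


AA = (OG−FG)/(OG−1)·100;  RA = AA·0.8192
AA = (1.056 − 1.023)/(1.056 − 1)·100 = 58.9286
RA = 58.9286·0.8192

48.2743 %


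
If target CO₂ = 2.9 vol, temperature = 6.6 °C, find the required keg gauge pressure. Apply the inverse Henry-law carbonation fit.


psi = vols/(0.01821 + 0.09011·e^(−0.04·T)) − 14.695
psi = 2.9/(0.01821 + 0.09011·e^(−0.04·6.6)) − 14.695

18.4812 psi


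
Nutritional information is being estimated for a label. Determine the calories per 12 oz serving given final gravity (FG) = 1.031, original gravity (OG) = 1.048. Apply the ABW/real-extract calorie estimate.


ABW = (OG−FG)·131.25·0.79/FG;  °P = 259 − 259/SG (for OG→OE and FG→AE);  RE = 0.1808·OE + 0.8192·AE;  Cal = (6.9·ABW + 4·(RE−0.1))·FG·3.55
ABW = (1.048 − 1.031)·131.25·0.79/1.031 = 1.7097
OE = 259 − 259/1.048 = 11.8626 °P
AE = 259 − 259/1.031 = 7.7876 °P
RE = 0.1808·11.8626 + 0.8192·7.7876 = 8.5243 °P
Cal = (6.9·1.7097 + 4·(8.5243−0.1))·1.031·3.55

166.5112 kcal


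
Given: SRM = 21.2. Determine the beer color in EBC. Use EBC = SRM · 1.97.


EBC = 21.2 · 1.97

41.7640 EBC


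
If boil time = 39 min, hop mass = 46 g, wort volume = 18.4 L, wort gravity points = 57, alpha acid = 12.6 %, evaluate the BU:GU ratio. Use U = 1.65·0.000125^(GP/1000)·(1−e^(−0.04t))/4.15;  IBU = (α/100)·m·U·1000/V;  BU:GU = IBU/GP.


U = 1.65·0.000125^(57/1000)·(1−e^(−0.04·39))/4.15 = 0.1882
IBU = (12.6/100)·46·0.1882·1000/18.4 = 59.2683
BU:GU = 59.2683/57

1.0398


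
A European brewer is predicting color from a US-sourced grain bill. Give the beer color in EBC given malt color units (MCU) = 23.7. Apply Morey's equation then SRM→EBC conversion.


SRM = 1.4922·MCU^0.6859;  EBC = SRM·1.97
SRM = 1.4922·23.7^0.6859 = 13.0848
EBC = 13.0848·1.97

25.7770 EBC


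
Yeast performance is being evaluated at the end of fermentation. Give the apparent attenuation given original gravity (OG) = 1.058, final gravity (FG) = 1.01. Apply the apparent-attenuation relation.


AA = (OG − FG)/(OG − 1) · 100
AA = (1.058 − 1.01)/(1.058 − 1) · 100

82.7586 %


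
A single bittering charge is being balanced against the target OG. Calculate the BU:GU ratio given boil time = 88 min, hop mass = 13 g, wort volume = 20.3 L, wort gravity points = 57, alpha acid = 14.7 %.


U = 1.65·0.000125^(GP/1000)·(1−e^(−0.04t))/4.15;  IBU = (α/100)·m·U·1000/V;  BU:GU = IBU/GP
U = 1.65·0.000125^(57/1000)·(1−e^(−0.04·88))/4.15 = 0.2312
IBU = (14.7/100)·13·0.2312·1000/20.3 = 21.7608
BU:GU = 21.7608/57

0.3818


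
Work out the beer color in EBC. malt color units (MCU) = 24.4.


SRM = 1.4922·MCU^0.6859;  EBC = SRM·1.97
SRM = 1.4922·24.4^0.6859 = 13.3487
EBC = 13.3487·1.97

26.2969 EBC


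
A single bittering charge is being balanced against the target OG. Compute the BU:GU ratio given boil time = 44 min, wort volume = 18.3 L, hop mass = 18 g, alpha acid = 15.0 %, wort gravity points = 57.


U = 1.65·0.000125^(GP/1000)·(1−e^(−0.04t))/4.15;  IBU = (α/100)·m·U·1000/V;  BU:GU = IBU/GP
U = 1.65·0.000125^(57/1000)·(1−e^(−0.04·44))/4.15 = 0.1972
IBU = (15.0/100)·18·0.1972·1000/18.3 = 29.0991
BU:GU = 29.0991/57

0.5105


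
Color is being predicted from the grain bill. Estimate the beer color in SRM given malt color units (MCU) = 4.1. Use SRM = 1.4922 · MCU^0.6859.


SRM = 1.4922 · 4.1^0.6859

3.9277 SRM


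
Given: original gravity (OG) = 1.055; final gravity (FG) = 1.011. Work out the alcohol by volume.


ABV = (OG − FG) · 131.25
ABV = (1.055 − 1.011) · 131.25

5.7750 % ABV


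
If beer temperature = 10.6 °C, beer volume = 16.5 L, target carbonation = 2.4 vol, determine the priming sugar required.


residual = 14.695·(0.01821 + 0.09011·e^(−0.04·T));  sugar = (target − residual)·4.0·V
residual = 14.695·(0.01821 + 0.09011·e^(−0.04·10.6)) = 1.1342
sugar = (2.4 − 1.1342)·4.0·16.5

83.5453 g


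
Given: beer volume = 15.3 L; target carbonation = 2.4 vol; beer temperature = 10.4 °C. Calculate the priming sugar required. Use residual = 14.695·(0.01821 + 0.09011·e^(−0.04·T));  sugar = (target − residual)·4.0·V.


residual = 14.695·(0.01821 + 0.09011·e^(−0.04·10.4)) = 1.1411
sugar = (2.4 − 1.1411)·4.0·15.3

77.0433 g


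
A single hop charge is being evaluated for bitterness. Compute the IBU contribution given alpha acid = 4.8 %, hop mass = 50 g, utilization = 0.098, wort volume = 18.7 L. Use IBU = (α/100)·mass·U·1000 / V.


IBU = (4.8/100)·50·0.098·1000 / 18.7

12.5775 IBU


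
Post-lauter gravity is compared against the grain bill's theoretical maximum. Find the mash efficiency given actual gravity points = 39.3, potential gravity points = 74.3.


efficiency = actual / potential × 100
efficiency = 39.3 / 74.3 × 100

52.8937 %


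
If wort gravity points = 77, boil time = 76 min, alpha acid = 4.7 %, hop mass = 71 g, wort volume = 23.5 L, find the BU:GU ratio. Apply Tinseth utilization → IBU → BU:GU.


U = 1.65·0.000125^(GP/1000)·(1−e^(−0.04t))/4.15;  IBU = (α/100)·m·U·1000/V;  BU:GU = IBU/GP
U = 1.65·0.000125^(77/1000)·(1−e^(−0.04·76))/4.15 = 0.1895
IBU = (4.7/100)·71·0.1895·1000/23.5 = 26.9091
BU:GU = 26.9091/77

0.3495


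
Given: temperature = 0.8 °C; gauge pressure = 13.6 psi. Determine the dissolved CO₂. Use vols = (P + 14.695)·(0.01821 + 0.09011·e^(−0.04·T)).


vols = (13.6 + 14.695)·(0.01821 + 0.09011·e^(−0.04·0.8))

2.9846 volumes


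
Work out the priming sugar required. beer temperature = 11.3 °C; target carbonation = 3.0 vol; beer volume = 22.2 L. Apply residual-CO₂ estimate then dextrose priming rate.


residual = 14.695·(0.01821 + 0.09011·e^(−0.04·T));  sugar = (target − residual)·4.0·V
residual = 14.695·(0.01821 + 0.09011·e^(−0.04·11.3)) = 1.1102
sugar = (3.0 − 1.1102)·4.0·22.2

167.8112 g


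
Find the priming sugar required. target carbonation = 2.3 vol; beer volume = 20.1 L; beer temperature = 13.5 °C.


residual = 14.695·(0.01821 + 0.09011·e^(−0.04·T));  sugar = (target − residual)·4.0·V
residual = 14.695·(0.01821 + 0.09011·e^(−0.04·13.5)) = 1.0393
sugar = (2.3 − 1.0393)·4.0·20.1

101.3642 g


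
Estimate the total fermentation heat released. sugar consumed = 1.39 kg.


Q = m_sugar · 590 kJ/kg
Q = 1.39 · 590

820.1000 kJ


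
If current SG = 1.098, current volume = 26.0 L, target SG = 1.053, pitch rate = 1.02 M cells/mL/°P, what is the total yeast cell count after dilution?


V_w = V·((SG_c−1)/(SG_t−1)−1);  °P = 259 − 259/SG_t;  cells = rate·(V+V_w)·°P
V_w = 26.0·((1.098−1)/(1.053−1)−1) = 22.0755
V_final = 26.0 + 22.0755 = 48.0755
°P = 259 − 259/1.053 = 13.0361
cells = 1.02·48.0755·13.0361

639.2504 billion cells


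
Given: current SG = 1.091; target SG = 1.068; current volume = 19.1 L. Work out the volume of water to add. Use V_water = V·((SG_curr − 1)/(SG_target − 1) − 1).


V_water = 19.1·((1.091 − 1)/(1.068 − 1) − 1)

6.4603 L


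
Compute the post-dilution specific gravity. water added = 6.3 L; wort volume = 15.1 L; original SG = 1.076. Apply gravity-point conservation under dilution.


SG_new = 1 + (SG_old − 1)·V_old/(V_old + V_water)
pts = (1.076 − 1)·1000·15.1/(15.1 + 6.3) = 53.6262
SG_new = 1 + 53.6262/1000

1.0536


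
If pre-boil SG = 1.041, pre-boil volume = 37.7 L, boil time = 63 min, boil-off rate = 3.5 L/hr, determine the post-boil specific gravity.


V_post = V_pre − rate·(t/60);  SG_post = 1 + (SG_pre−1)·V_pre/V_post
V_post = 37.7 − 3.5·(63/60) = 34.0250
SG_post = 1 + (1.041 − 1)·37.7/34.0250

1.0454


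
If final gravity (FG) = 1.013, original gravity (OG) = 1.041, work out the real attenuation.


AA = (OG−FG)/(OG−1)·100;  RA = AA·0.8192
AA = (1.041 − 1.013)/(1.041 − 1)·100 = 68.2927
RA = 68.2927·0.8192

55.9454 %


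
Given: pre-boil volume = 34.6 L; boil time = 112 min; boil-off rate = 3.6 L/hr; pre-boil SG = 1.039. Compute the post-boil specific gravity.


V_post = V_pre − rate·(t/60);  SG_post = 1 + (SG_pre−1)·V_pre/V_post
V_post = 34.6 − 3.6·(112/60) = 27.8800
SG_post = 1 + (1.039 − 1)·34.6/27.8800

1.0484


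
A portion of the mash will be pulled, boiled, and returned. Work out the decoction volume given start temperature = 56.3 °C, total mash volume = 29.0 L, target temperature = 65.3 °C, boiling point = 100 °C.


V_dec = V_total·(T_target − T_start)/(T_boil − T_start)
V_dec = 29.0·(65.3 − 56.3)/(100 − 56.3)

5.9725 L


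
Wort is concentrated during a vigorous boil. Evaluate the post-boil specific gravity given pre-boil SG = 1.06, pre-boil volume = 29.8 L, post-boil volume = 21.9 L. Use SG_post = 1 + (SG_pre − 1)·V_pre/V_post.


pts_pre = (1.06 − 1)·1000 = 60.0000
pts_post = 60.0000·29.8/21.9 = 81.6438
SG_post = 1 + 81.6438/1000

1.0816


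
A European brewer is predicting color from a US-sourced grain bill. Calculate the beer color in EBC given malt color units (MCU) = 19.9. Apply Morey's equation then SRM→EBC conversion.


SRM = 1.4922·MCU^0.6859;  EBC = SRM·1.97
SRM = 1.4922·19.9^0.6859 = 11.6067
EBC = 11.6067·1.97

22.8653 EBC


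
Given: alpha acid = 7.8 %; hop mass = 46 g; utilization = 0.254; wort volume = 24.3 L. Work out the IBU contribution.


IBU = (α/100)·mass·U·1000 / V
IBU = (7.8/100)·46·0.254·1000 / 24.3

37.5042 IBU


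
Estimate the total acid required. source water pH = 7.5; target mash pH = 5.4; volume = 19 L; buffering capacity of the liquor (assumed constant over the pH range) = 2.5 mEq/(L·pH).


acid = buffering capacity · (pH_source − pH_target) · V
acid = 2.5 · (7.5 − 5.4) · 19

99.7500 mEq


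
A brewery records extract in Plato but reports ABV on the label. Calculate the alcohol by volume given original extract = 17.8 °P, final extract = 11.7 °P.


SG = 259/(259 − P);  ABV = (OG − FG)·131.25
OG = 259/(259 − 17.8) = 1.0738
FG = 259/(259 − 11.7) = 1.0473
ABV = (1.0738 − 1.0473)·131.25

3.4764 % ABV


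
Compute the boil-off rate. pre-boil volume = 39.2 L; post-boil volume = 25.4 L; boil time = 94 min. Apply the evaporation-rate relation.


rate = (V_pre − V_post) / (t_min/60)
rate = (39.2 − 25.4) / (94/60)

8.8085 L/hr


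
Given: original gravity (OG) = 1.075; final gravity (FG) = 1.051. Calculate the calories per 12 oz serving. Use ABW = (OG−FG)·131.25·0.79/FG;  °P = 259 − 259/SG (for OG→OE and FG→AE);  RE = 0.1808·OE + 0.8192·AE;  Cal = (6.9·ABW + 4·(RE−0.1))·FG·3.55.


ABW = (1.075 − 1.051)·131.25·0.79/1.051 = 2.3677
OE = 259 − 259/1.075 = 18.0698 °P
AE = 259 − 259/1.051 = 12.5680 °P
RE = 0.1808·18.0698 + 0.8192·12.5680 = 13.5627 °P
Cal = (6.9·2.3677 + 4·(13.5627−0.1))·1.051·3.55

261.8765 kcal


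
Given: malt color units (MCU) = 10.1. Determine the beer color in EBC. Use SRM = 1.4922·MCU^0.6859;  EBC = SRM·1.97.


SRM = 1.4922·10.1^0.6859 = 7.2894
EBC = 7.2894·1.97

14.3601 EBC


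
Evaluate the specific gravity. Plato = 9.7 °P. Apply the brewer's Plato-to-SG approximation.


SG = 259/(259 − P)
SG = 259/(259 − 9.7)

1.0389


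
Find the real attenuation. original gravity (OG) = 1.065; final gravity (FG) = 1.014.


AA = (OG−FG)/(OG−1)·100;  RA = AA·0.8192
AA = (1.065 − 1.014)/(1.065 − 1)·100 = 78.4615
RA = 78.4615·0.8192

64.2757 %


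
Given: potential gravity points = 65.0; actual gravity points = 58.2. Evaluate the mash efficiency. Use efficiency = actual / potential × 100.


efficiency = 58.2 / 65.0 × 100

89.5385 %


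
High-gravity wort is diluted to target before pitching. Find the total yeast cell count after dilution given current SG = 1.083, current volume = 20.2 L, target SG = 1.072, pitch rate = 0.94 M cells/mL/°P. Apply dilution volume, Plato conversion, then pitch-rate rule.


V_w = V·((SG_c−1)/(SG_t−1)−1);  °P = 259 − 259/SG_t;  cells = rate·(V+V_w)·°P
V_w = 20.2·((1.083−1)/(1.072−1)−1) = 3.0861
V_final = 20.2 + 3.0861 = 23.2861
°P = 259 − 259/1.072 = 17.3955
cells = 0.94·23.2861·17.3955

380.7696 billion cells


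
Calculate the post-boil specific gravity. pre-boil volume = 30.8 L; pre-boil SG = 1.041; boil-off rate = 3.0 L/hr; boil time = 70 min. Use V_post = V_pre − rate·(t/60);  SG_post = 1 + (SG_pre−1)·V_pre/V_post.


V_post = 30.8 − 3.0·(70/60) = 27.3000
SG_post = 1 + (1.041 − 1)·30.8/27.3000

1.0463


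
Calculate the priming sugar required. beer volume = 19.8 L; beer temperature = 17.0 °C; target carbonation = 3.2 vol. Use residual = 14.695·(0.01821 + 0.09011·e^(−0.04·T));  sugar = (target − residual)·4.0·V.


residual = 14.695·(0.01821 + 0.09011·e^(−0.04·17.0)) = 0.9384
sugar = (3.2 − 0.9384)·4.0·19.8

179.1155 g


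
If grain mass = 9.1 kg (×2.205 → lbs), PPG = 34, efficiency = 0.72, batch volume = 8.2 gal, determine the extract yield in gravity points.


points = lbs × PPG × eff / vol
lbs = 9.1 × 2.205 = 20.0655
points = 20.0655 × 34 × 0.72 / 8.2

59.9029 points


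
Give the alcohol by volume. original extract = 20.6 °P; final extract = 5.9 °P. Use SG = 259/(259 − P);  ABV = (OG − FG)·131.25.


OG = 259/(259 − 20.6) = 1.0864
FG = 259/(259 − 5.9) = 1.0233
ABV = (1.0864 − 1.0233)·131.25

8.2817 % ABV


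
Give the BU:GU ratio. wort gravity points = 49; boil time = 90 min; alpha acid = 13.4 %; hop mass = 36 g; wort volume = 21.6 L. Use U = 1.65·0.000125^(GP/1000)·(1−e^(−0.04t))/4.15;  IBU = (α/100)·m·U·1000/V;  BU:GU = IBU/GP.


U = 1.65·0.000125^(49/1000)·(1−e^(−0.04·90))/4.15 = 0.2490
IBU = (13.4/100)·36·0.2490·1000/21.6 = 55.6040
BU:GU = 55.6040/49

1.1348


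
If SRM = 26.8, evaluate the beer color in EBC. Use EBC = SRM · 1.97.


EBC = 26.8 · 1.97

52.7960 EBC


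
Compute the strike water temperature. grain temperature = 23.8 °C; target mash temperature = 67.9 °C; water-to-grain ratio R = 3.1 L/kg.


T_strike = (0.41/R)·(T_mash − T_grain) + T_mash
T_strike = (0.41/3.1)·(67.9 − 23.8) + 67.9

73.7326 °C


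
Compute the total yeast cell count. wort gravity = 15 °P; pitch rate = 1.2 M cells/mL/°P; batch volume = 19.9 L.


cells (billions) = rate · V_L · °P
cells = 1.2 · 19.9 · 15

358.2000 billion cells


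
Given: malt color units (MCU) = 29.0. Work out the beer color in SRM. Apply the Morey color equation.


SRM = 1.4922 · MCU^0.6859
SRM = 1.4922 · 29.0^0.6859

15.0275 SRM


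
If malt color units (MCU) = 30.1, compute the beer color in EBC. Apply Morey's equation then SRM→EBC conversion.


SRM = 1.4922·MCU^0.6859;  EBC = SRM·1.97
SRM = 1.4922·30.1^0.6859 = 15.4161
EBC = 15.4161·1.97

30.3698 EBC


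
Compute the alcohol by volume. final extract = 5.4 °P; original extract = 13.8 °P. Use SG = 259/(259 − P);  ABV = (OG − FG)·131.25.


OG = 259/(259 − 13.8) = 1.0563
FG = 259/(259 − 5.4) = 1.0213
ABV = (1.0563 − 1.0213)·131.25

4.5921 % ABV


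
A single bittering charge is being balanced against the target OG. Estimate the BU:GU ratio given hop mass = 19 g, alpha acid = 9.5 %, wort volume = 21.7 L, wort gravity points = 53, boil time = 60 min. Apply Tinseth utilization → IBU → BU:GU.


U = 1.65·0.000125^(GP/1000)·(1−e^(−0.04t))/4.15;  IBU = (α/100)·m·U·1000/V;  BU:GU = IBU/GP
U = 1.65·0.000125^(53/1000)·(1−e^(−0.04·60))/4.15 = 0.2245
IBU = (9.5/100)·19·0.2245·1000/21.7 = 18.6762
BU:GU = 18.6762/53

0.3524


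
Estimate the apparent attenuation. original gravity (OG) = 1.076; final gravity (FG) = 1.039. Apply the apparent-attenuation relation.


AA = (OG − FG)/(OG − 1) · 100
AA = (1.076 − 1.039)/(1.076 − 1) · 100

48.6842 %


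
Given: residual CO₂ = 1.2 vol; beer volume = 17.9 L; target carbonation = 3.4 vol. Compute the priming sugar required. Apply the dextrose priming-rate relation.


sugar = (target − residual)·4.0·V
sugar = (3.4 − 1.2)·4.0·17.9

157.5200 g


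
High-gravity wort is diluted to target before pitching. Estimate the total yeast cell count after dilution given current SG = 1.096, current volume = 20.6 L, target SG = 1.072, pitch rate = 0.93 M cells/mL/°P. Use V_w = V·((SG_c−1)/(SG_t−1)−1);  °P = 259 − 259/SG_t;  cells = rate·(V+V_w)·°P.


V_w = 20.6·((1.096−1)/(1.072−1)−1) = 6.8667
V_final = 20.6 + 6.8667 = 27.4667
°P = 259 − 259/1.072 = 17.3955
cells = 0.93·27.4667·17.3955

444.3512 billion cells


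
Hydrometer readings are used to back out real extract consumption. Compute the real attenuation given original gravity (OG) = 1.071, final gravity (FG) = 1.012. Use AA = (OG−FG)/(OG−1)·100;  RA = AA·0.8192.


AA = (1.071 − 1.012)/(1.071 − 1)·100 = 83.0986
RA = 83.0986·0.8192

68.0744 %


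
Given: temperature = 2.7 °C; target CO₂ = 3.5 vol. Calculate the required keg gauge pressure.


psi = vols/(0.01821 + 0.09011·e^(−0.04·T)) − 14.695
psi = 3.5/(0.01821 + 0.09011·e^(−0.04·2.7)) − 14.695

20.6246 psi


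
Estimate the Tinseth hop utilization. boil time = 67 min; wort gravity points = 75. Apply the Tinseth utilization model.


U = 1.65·0.000125^(GP/1000) · (1 − e^(−0.04·t))/4.15
bigness = 1.65·0.000125^(75/1000) = 0.8409
boil_factor = (1 − e^(−0.04·67))/4.15 = 0.2244
U = 0.8409 · 0.2244

0.1887


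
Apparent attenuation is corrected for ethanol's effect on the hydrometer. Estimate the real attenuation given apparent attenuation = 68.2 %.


RA = AA · 0.8192
RA = 68.2 · 0.8192

55.8694 %


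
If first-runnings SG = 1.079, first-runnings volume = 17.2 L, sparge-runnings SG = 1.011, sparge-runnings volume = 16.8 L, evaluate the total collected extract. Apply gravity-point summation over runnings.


total = Σ (SG_i − 1)·1000·V_i
first = (1.079 − 1)·1000·17.2 = 1358.8000
sparge = (1.011 − 1)·1000·16.8 = 184.8000
total = 1358.8000 + 184.8000

1543.6000 gravity·L


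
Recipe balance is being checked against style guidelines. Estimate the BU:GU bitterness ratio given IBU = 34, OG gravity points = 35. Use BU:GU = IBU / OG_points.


BU:GU = 34 / 35

0.9714


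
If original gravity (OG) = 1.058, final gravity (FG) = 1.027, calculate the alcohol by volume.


ABV = (OG − FG) · 131.25
ABV = (1.058 − 1.027) · 131.25

4.0688 % ABV


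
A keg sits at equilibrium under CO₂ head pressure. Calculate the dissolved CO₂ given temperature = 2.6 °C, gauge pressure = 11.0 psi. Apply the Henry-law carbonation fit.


vols = (P + 14.695)·(0.01821 + 0.09011·e^(−0.04·T))
vols = (11.0 + 14.695)·(0.01821 + 0.09011·e^(−0.04·2.6))

2.5546 volumes


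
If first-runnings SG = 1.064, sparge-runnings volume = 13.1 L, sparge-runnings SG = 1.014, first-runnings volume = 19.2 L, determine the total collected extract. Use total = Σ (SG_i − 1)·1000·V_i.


first = (1.064 − 1)·1000·19.2 = 1228.8000
sparge = (1.014 − 1)·1000·13.1 = 183.4000
total = 1228.8000 + 183.4000

1412.2000 gravity·L


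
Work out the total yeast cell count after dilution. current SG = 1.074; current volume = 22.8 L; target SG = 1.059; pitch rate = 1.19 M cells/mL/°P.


V_w = V·((SG_c−1)/(SG_t−1)−1);  °P = 259 − 259/SG_t;  cells = rate·(V+V_w)·°P
V_w = 22.8·((1.074−1)/(1.059−1)−1) = 5.7966
V_final = 22.8 + 5.7966 = 28.5966
°P = 259 − 259/1.059 = 14.4297
cells = 1.19·28.5966·14.4297

491.0405 billion cells


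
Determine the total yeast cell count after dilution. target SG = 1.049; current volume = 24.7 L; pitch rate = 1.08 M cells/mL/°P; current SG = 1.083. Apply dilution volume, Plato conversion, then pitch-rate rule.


V_w = V·((SG_c−1)/(SG_t−1)−1);  °P = 259 − 259/SG_t;  cells = rate·(V+V_w)·°P
V_w = 24.7·((1.083−1)/(1.049−1)−1) = 17.1388
V_final = 24.7 + 17.1388 = 41.8388
°P = 259 − 259/1.049 = 12.0982
cells = 1.08·41.8388·12.0982

546.6673 billion cells


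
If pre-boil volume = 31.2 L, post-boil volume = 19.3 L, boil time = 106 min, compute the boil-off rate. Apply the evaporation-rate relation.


rate = (V_pre − V_post) / (t_min/60)
rate = (31.2 − 19.3) / (106/60)

6.7358 L/hr


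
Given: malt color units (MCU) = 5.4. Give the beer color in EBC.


SRM = 1.4922·MCU^0.6859;  EBC = SRM·1.97
SRM = 1.4922·5.4^0.6859 = 4.7443
EBC = 4.7443·1.97

9.3464 EBC


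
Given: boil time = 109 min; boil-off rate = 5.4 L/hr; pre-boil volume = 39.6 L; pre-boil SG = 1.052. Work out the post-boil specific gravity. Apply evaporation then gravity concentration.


V_post = V_pre − rate·(t/60);  SG_post = 1 + (SG_pre−1)·V_pre/V_post
V_post = 39.6 − 5.4·(109/60) = 29.7900
SG_post = 1 + (1.052 − 1)·39.6/29.7900

1.0691


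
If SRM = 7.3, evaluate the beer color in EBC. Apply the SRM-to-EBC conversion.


EBC = SRM · 1.97
EBC = 7.3 · 1.97

14.3810 EBC


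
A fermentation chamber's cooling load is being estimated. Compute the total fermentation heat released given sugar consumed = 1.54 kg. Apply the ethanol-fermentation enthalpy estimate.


Q = m_sugar · 590 kJ/kg
Q = 1.54 · 590

908.6000 kJ


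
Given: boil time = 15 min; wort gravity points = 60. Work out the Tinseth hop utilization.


U = 1.65·0.000125^(GP/1000) · (1 − e^(−0.04·t))/4.15
bigness = 1.65·0.000125^(60/1000) = 0.9623
boil_factor = (1 − e^(−0.04·15))/4.15 = 0.1087
U = 0.9623 · 0.1087

0.1046


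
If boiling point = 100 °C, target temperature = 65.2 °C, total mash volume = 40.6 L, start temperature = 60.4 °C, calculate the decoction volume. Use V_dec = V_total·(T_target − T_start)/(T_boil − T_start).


V_dec = 40.6·(65.2 − 60.4)/(100 − 60.4)

4.9212 L


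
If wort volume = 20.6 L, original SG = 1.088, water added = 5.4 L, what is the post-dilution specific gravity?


SG_new = 1 + (SG_old − 1)·V_old/(V_old + V_water)
pts = (1.088 − 1)·1000·20.6/(20.6 + 5.4) = 69.7231
SG_new = 1 + 69.7231/1000

1.0697


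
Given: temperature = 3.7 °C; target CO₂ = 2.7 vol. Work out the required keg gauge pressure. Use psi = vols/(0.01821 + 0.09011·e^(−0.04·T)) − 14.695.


psi = 2.7/(0.01821 + 0.09011·e^(−0.04·3.7)) − 14.695

13.4524 psi


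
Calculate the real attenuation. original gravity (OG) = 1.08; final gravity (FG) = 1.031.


AA = (OG−FG)/(OG−1)·100;  RA = AA·0.8192
AA = (1.08 − 1.031)/(1.08 − 1)·100 = 61.2500
RA = 61.2500·0.8192

50.1760 %


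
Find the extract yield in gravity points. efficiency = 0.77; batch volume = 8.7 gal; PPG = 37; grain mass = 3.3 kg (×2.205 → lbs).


points = lbs × PPG × eff / vol
lbs = 3.3 × 2.205 = 7.2765
points = 7.2765 × 37 × 0.77 / 8.7

23.8284 points


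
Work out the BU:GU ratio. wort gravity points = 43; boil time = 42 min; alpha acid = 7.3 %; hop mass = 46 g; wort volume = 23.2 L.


U = 1.65·0.000125^(GP/1000)·(1−e^(−0.04t))/4.15;  IBU = (α/100)·m·U·1000/V;  BU:GU = IBU/GP
U = 1.65·0.000125^(43/1000)·(1−e^(−0.04·42))/4.15 = 0.2198
IBU = (7.3/100)·46·0.2198·1000/23.2 = 31.8142
BU:GU = 31.8142/43

0.7399


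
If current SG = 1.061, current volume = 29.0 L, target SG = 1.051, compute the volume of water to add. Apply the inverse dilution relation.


V_water = V·((SG_curr − 1)/(SG_target − 1) − 1)
V_water = 29.0·((1.061 − 1)/(1.051 − 1) − 1)

5.6863 L


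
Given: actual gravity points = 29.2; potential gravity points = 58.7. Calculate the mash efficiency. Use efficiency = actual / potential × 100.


efficiency = 29.2 / 58.7 × 100

49.7445 %


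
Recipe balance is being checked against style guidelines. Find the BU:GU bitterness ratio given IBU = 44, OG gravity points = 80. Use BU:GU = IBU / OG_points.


BU:GU = 44 / 80

0.5500


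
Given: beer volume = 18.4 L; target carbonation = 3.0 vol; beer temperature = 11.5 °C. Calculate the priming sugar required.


residual = 14.695·(0.01821 + 0.09011·e^(−0.04·T));  sugar = (target − residual)·4.0·V
residual = 14.695·(0.01821 + 0.09011·e^(−0.04·11.5)) = 1.1035
sugar = (3.0 − 1.1035)·4.0·18.4

139.5809 g


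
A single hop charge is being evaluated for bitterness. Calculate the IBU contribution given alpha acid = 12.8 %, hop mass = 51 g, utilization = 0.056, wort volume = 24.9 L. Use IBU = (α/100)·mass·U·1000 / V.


IBU = (12.8/100)·51·0.056·1000 / 24.9

14.6814 IBU


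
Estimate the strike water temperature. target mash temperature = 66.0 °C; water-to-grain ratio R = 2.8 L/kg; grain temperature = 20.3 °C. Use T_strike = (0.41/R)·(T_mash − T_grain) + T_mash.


T_strike = (0.41/2.8)·(66.0 − 20.3) + 66.0

72.6918 °C


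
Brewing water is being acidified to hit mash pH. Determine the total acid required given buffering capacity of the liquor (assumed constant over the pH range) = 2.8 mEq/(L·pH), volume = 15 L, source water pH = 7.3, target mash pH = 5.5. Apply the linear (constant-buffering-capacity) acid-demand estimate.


acid = buffering capacity · (pH_source − pH_target) · V
acid = 2.8 · (7.3 − 5.5) · 15

75.6000 mEq


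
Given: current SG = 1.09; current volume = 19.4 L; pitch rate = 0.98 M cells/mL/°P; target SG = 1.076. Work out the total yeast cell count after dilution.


V_w = V·((SG_c−1)/(SG_t−1)−1);  °P = 259 − 259/SG_t;  cells = rate·(V+V_w)·°P
V_w = 19.4·((1.09−1)/(1.076−1)−1) = 3.5737
V_final = 19.4 + 3.5737 = 22.9737
°P = 259 − 259/1.076 = 18.2937
cells = 0.98·22.9737·18.2937

411.8678 billion cells


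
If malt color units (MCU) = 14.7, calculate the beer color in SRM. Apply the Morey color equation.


SRM = 1.4922 · MCU^0.6859
SRM = 1.4922 · 14.7^0.6859

9.4295 SRM


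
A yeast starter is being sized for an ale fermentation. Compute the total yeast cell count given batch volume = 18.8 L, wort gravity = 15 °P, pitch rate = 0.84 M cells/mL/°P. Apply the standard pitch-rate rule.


cells (billions) = rate · V_L · °P
cells = 0.84 · 18.8 · 15

236.8800 billion cells


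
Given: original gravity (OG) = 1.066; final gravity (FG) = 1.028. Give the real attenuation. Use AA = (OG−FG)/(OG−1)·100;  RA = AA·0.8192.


AA = (1.066 − 1.028)/(1.066 − 1)·100 = 57.5758
RA = 57.5758·0.8192

47.1661 %


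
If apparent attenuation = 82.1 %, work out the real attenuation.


RA = AA · 0.8192
RA = 82.1 · 0.8192

67.2563 %


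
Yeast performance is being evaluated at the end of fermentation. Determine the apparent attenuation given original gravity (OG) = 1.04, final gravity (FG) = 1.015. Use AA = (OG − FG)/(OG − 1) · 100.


AA = (1.04 − 1.015)/(1.04 − 1) · 100

62.5000 %


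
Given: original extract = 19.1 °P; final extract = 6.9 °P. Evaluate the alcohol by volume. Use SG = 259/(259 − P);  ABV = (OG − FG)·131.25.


OG = 259/(259 − 19.1) = 1.0796
FG = 259/(259 − 6.9) = 1.0274
ABV = (1.0796 − 1.0274)·131.25

6.8573 % ABV


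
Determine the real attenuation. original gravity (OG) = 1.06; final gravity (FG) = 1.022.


AA = (OG−FG)/(OG−1)·100;  RA = AA·0.8192
AA = (1.06 − 1.022)/(1.06 − 1)·100 = 63.3333
RA = 63.3333·0.8192

51.8827 %


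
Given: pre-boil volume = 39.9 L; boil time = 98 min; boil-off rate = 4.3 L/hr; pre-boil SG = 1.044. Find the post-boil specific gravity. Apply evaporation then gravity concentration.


V_post = V_pre − rate·(t/60);  SG_post = 1 + (SG_pre−1)·V_pre/V_post
V_post = 39.9 − 4.3·(98/60) = 32.8767
SG_post = 1 + (1.044 − 1)·39.9/32.8767

1.0534


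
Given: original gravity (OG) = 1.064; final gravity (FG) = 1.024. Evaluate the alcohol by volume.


ABV = (OG − FG) · 131.25
ABV = (1.064 − 1.024) · 131.25

5.2500 % ABV


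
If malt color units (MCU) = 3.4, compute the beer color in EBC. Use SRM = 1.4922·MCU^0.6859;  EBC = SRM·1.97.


SRM = 1.4922·3.4^0.6859 = 3.4544
EBC = 3.4544·1.97

6.8051 EBC


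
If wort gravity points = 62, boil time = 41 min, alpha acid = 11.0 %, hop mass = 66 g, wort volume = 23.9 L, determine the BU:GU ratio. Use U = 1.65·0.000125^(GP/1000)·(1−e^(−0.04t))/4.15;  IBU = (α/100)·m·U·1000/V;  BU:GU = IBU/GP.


U = 1.65·0.000125^(62/1000)·(1−e^(−0.04·41))/4.15 = 0.1836
IBU = (11.0/100)·66·0.1836·1000/23.9 = 55.7608
BU:GU = 55.7608/62

0.8994


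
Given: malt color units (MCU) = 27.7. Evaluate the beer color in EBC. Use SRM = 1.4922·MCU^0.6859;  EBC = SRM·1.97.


SRM = 1.4922·27.7^0.6859 = 14.5621
EBC = 14.5621·1.97

28.6873 EBC


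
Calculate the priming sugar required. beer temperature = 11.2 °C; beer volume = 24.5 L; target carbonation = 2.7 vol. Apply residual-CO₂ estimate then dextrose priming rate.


residual = 14.695·(0.01821 + 0.09011·e^(−0.04·T));  sugar = (target − residual)·4.0·V
residual = 14.695·(0.01821 + 0.09011·e^(−0.04·11.2)) = 1.1136
sugar = (2.7 − 1.1136)·4.0·24.5

155.4660 g


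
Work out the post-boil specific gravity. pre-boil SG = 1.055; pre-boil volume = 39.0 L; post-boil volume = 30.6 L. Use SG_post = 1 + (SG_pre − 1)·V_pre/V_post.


pts_pre = (1.055 − 1)·1000 = 55.0000
pts_post = 55.0000·39.0/30.6 = 70.0980
SG_post = 1 + 70.0980/1000

1.0701


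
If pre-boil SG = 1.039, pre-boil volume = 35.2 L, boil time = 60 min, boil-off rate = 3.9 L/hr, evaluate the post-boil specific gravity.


V_post = V_pre − rate·(t/60);  SG_post = 1 + (SG_pre−1)·V_pre/V_post
V_post = 35.2 − 3.9·(60/60) = 31.3000
SG_post = 1 + (1.039 − 1)·35.2/31.3000

1.0439


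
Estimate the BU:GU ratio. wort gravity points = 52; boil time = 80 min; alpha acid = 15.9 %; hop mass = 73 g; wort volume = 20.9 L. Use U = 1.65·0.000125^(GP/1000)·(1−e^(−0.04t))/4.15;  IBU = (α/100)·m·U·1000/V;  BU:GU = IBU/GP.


U = 1.65·0.000125^(52/1000)·(1−e^(−0.04·80))/4.15 = 0.2390
IBU = (15.9/100)·73·0.2390·1000/20.9 = 132.7319
BU:GU = 132.7319/52

2.5525


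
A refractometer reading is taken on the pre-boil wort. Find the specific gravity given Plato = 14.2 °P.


SG = 259/(259 − P)
SG = 259/(259 − 14.2)

1.0580


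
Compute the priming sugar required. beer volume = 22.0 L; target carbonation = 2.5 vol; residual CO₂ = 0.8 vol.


sugar = (target − residual)·4.0·V
sugar = (2.5 − 0.8)·4.0·22.0

149.6000 g


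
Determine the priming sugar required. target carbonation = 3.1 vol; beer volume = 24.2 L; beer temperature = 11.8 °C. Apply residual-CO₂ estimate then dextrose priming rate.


residual = 14.695·(0.01821 + 0.09011·e^(−0.04·T));  sugar = (target − residual)·4.0·V
residual = 14.695·(0.01821 + 0.09011·e^(−0.04·11.8)) = 1.0935
sugar = (3.1 − 1.0935)·4.0·24.2

194.2244 g


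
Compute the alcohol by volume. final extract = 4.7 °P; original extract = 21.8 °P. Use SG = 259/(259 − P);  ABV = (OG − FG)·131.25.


OG = 259/(259 − 21.8) = 1.0919
FG = 259/(259 − 4.7) = 1.0185
ABV = (1.0919 − 1.0185)·131.25

9.6368 % ABV


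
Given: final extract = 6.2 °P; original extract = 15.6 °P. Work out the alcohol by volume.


SG = 259/(259 − P);  ABV = (OG − FG)·131.25
OG = 259/(259 − 15.6) = 1.0641
FG = 259/(259 − 6.2) = 1.0245
ABV = (1.0641 − 1.0245)·131.25

5.1931 % ABV


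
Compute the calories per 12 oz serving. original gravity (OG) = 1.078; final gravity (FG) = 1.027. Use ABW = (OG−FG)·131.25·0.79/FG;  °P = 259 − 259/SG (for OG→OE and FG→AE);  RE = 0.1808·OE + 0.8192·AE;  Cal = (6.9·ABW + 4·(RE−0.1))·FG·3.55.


ABW = (1.078 − 1.027)·131.25·0.79/1.027 = 5.1490
OE = 259 − 259/1.078 = 18.7403 °P
AE = 259 − 259/1.027 = 6.8092 °P
RE = 0.1808·18.7403 + 0.8192·6.8092 = 8.9663 °P
Cal = (6.9·5.1490 + 4·(8.9663−0.1))·1.027·3.55

258.8318 kcal


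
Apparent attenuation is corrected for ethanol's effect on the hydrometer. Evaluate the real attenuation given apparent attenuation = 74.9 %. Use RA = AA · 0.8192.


RA = 74.9 · 0.8192

61.3581 %


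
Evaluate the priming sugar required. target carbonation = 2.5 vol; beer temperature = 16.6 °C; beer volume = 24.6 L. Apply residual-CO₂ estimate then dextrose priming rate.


residual = 14.695·(0.01821 + 0.09011·e^(−0.04·T));  sugar = (target − residual)·4.0·V
residual = 14.695·(0.01821 + 0.09011·e^(−0.04·16.6)) = 0.9493
sugar = (2.5 − 0.9493)·4.0·24.6

152.5927 g


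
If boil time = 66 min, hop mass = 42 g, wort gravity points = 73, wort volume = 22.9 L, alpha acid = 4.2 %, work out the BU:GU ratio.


U = 1.65·0.000125^(GP/1000)·(1−e^(−0.04t))/4.15;  IBU = (α/100)·m·U·1000/V;  BU:GU = IBU/GP
U = 1.65·0.000125^(73/1000)·(1−e^(−0.04·66))/4.15 = 0.1916
IBU = (4.2/100)·42·0.1916·1000/22.9 = 14.7578
BU:GU = 14.7578/73

0.2022


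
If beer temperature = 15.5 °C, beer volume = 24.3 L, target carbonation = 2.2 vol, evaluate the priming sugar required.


residual = 14.695·(0.01821 + 0.09011·e^(−0.04·T));  sugar = (target − residual)·4.0·V
residual = 14.695·(0.01821 + 0.09011·e^(−0.04·15.5)) = 0.9799
sugar = (2.2 − 0.9799)·4.0·24.3

118.5914 g


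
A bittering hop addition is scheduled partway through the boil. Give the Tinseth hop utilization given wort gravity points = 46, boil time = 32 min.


U = 1.65·0.000125^(GP/1000) · (1 − e^(−0.04·t))/4.15
bigness = 1.65·0.000125^(46/1000) = 1.0913
boil_factor = (1 − e^(−0.04·32))/4.15 = 0.1740
U = 1.0913 · 0.1740

0.1898


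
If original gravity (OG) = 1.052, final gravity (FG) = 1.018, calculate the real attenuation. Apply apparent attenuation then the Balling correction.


AA = (OG−FG)/(OG−1)·100;  RA = AA·0.8192
AA = (1.052 − 1.018)/(1.052 − 1)·100 = 65.3846
RA = 65.3846·0.8192

53.5631 %


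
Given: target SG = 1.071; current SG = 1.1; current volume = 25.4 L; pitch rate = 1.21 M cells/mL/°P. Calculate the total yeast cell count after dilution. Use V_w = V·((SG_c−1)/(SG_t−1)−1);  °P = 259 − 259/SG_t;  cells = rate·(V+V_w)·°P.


V_w = 25.4·((1.1−1)/(1.071−1)−1) = 10.3746
V_final = 25.4 + 10.3746 = 35.7746
°P = 259 − 259/1.071 = 17.1699
cells = 1.21·35.7746·17.1699

743.2405 billion cells


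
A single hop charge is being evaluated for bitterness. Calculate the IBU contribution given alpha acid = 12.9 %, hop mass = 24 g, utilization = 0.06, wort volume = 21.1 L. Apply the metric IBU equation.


IBU = (α/100)·mass·U·1000 / V
IBU = (12.9/100)·24·0.06·1000 / 21.1

8.8038 IBU


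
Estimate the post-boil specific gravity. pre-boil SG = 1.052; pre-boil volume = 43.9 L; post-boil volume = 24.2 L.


SG_post = 1 + (SG_pre − 1)·V_pre/V_post
pts_pre = (1.052 − 1)·1000 = 52.0000
pts_post = 52.0000·43.9/24.2 = 94.3306
SG_post = 1 + 94.3306/1000

1.0943


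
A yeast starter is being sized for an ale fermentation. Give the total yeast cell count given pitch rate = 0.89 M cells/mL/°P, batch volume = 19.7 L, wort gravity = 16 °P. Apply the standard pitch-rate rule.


cells (billions) = rate · V_L · °P
cells = 0.89 · 19.7 · 16

280.5280 billion cells


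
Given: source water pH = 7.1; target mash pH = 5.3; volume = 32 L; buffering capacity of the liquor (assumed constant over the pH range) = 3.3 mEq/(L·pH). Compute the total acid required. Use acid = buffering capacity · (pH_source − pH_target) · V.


acid = 3.3 · (7.1 − 5.3) · 32

190.0800 mEq


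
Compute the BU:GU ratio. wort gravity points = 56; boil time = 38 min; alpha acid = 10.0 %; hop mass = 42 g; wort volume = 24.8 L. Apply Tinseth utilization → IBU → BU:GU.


U = 1.65·0.000125^(GP/1000)·(1−e^(−0.04t))/4.15;  IBU = (α/100)·m·U·1000/V;  BU:GU = IBU/GP
U = 1.65·0.000125^(56/1000)·(1−e^(−0.04·38))/4.15 = 0.1878
IBU = (10.0/100)·42·0.1878·1000/24.8 = 31.8033
BU:GU = 31.8033/56

0.5679


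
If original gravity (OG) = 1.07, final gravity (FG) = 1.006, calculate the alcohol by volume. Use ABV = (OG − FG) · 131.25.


ABV = (1.07 − 1.006) · 131.25

8.4000 % ABV


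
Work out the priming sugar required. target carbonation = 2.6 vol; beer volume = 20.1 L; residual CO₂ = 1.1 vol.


sugar = (target − residual)·4.0·V
sugar = (2.6 − 1.1)·4.0·20.1

120.6000 g


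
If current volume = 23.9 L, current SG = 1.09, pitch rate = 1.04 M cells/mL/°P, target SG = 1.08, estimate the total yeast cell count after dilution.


V_w = V·((SG_c−1)/(SG_t−1)−1);  °P = 259 − 259/SG_t;  cells = rate·(V+V_w)·°P
V_w = 23.9·((1.09−1)/(1.08−1)−1) = 2.9875
V_final = 23.9 + 2.9875 = 26.8875
°P = 259 − 259/1.08 = 19.1852
cells = 1.04·26.8875·19.1852

536.4753 billion cells


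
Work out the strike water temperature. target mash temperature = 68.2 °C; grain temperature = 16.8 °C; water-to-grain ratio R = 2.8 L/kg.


T_strike = (0.41/R)·(T_mash − T_grain) + T_mash
T_strike = (0.41/2.8)·(68.2 − 16.8) + 68.2

75.7264 °C


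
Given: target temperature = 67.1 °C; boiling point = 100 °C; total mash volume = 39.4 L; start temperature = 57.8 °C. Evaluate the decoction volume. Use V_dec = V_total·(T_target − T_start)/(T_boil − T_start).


V_dec = 39.4·(67.1 − 57.8)/(100 − 57.8)

8.6829 L


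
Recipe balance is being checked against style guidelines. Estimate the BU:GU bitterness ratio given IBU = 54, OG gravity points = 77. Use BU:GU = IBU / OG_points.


BU:GU = 54 / 77

0.7013


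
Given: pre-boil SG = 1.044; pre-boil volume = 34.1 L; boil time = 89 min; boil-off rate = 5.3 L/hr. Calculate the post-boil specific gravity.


V_post = V_pre − rate·(t/60);  SG_post = 1 + (SG_pre−1)·V_pre/V_post
V_post = 34.1 − 5.3·(89/60) = 26.2383
SG_post = 1 + (1.044 − 1)·34.1/26.2383

1.0572


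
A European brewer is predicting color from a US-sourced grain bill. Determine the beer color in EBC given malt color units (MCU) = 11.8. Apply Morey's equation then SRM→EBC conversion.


SRM = 1.4922·MCU^0.6859;  EBC = SRM·1.97
SRM = 1.4922·11.8^0.6859 = 8.1102
EBC = 8.1102·1.97

15.9771 EBC


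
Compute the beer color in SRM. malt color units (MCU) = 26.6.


SRM = 1.4922 · MCU^0.6859
SRM = 1.4922 · 26.6^0.6859

14.1629 SRM


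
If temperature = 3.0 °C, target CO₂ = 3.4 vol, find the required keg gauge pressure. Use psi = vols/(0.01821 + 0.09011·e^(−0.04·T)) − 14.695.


psi = 3.4/(0.01821 + 0.09011·e^(−0.04·3.0)) − 14.695

19.9528 psi


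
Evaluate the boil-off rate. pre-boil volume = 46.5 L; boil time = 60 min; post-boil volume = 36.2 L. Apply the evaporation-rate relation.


rate = (V_pre − V_post) / (t_min/60)
rate = (46.5 − 36.2) / (60/60)

10.3000 L/hr


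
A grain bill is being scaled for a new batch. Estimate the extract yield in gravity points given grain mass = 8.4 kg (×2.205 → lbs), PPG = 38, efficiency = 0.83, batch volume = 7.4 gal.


points = lbs × PPG × eff / vol
lbs = 8.4 × 2.205 = 18.5220
points = 18.5220 × 38 × 0.83 / 7.4

78.9438 points


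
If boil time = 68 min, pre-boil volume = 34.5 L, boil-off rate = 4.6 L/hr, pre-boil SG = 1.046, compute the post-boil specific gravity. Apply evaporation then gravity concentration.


V_post = V_pre − rate·(t/60);  SG_post = 1 + (SG_pre−1)·V_pre/V_post
V_post = 34.5 − 4.6·(68/60) = 29.2867
SG_post = 1 + (1.046 − 1)·34.5/29.2867

1.0542


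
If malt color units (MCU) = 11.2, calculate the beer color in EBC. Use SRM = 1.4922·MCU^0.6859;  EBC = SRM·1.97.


SRM = 1.4922·11.2^0.6859 = 7.8250
EBC = 7.8250·1.97

15.4153 EBC


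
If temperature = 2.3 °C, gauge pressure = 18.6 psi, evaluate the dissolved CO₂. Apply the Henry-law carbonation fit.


vols = (P + 14.695)·(0.01821 + 0.09011·e^(−0.04·T))
vols = (18.6 + 14.695)·(0.01821 + 0.09011·e^(−0.04·2.3))

3.3428 volumes
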